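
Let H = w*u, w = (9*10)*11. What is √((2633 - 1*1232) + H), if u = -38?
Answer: I*√36219 ≈ 190.31*I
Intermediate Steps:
w = 990 (w = 90*11 = 990)
H = -37620 (H = 990*(-38) = -37620)
√((2633 - 1*1232) + H) = √((2633 - 1*1232) - 37620) = √((2633 - 1232) - 37620) = √(1401 - 37620) = √(-36219) = I*√36219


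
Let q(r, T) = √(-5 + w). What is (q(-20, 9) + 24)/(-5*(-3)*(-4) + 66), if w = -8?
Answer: 4 + I*√13/6 ≈ 4.0 + 0.60093*I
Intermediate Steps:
q(r, T) = I*√13 (q(r, T) = √(-5 - 8) = √(-13) = I*√13)
(q(-20, 9) + 24)/(-5*(-3)*(-4) + 66) = (I*√13 + 24)/(-5*(-3)*(-4) + 66) = (24 + I*√13)/(15*(-4) + 66) = (24 + I*√13)/(-60 + 66) = (24 + I*√13)/6 = (24 + I*√13)*(⅙) = 4 + I*√13/6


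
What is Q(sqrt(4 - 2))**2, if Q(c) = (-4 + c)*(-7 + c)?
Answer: 1142 - 660*sqrt(2) ≈ 208.62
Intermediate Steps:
Q(c) = (-7 + c)*(-4 + c)
Q(sqrt(4 - 2))**2 = (28 + (sqrt(4 - 2))**2 - 11*sqrt(4 - 2))**2 = (28 + (sqrt(2))**2 - 11*sqrt(2))**2 = (28 + 2 - 11*sqrt(2))**2 = (30 - 11*sqrt(2))**2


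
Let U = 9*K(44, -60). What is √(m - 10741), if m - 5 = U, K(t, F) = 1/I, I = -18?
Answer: I*√42946/2 ≈ 103.62*I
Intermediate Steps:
K(t, F) = -1/18 (K(t, F) = 1/(-18) = -1/18)
U = -½ (U = 9*(-1/18) = -½ ≈ -0.50000)
m = 9/2 (m = 5 - ½ = 9/2 ≈ 4.5000)
√(m - 10741) = √(9/2 - 10741) = √(-21473/2) = I*√42946/2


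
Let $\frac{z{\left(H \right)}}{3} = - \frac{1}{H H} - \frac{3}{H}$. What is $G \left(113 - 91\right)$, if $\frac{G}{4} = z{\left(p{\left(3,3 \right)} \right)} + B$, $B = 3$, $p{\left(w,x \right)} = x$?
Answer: $- \frac{88}{3} \approx -29.333$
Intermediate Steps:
$z{\left(H \right)} = - \frac{9}{H} - \frac{3}{H^{2}}$ ($z{\left(H \right)} = 3 \left(- \frac{1}{H H} - \frac{3}{H}\right) = 3 \left(- \frac{1}{H^{2}} - \frac{3}{H}\right) = - \frac{9}{H} - \frac{3}{H^{2}}$)
$G = - \frac{4}{3}$ ($G = 4 \left(\frac{3 \left(-1 - 9\right)}{9} + 3\right) = 4 \left(3 \cdot \frac{1}{9} \left(-1 - 9\right) + 3\right) = 4 \left(3 \cdot \frac{1}{9} \left(-10\right) + 3\right) = 4 \left(- \frac{10}{3} + 3\right) = 4 \left(- \frac{1}{3}\right) = - \frac{4}{3} \approx -1.3333$)
$G \left(113 - 91\right) = - \frac{4 \left(113 - 91\right)}{3} = \left(- \frac{4}{3}\right) 22 = - \frac{88}{3}$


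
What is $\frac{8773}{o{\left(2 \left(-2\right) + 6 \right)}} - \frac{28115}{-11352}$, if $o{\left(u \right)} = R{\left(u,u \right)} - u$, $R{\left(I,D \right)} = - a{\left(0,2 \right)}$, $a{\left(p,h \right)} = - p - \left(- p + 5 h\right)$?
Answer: $\frac{6238501}{5676} \approx 1099.1$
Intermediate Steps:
$a{\left(p,h \right)} = - 5 h$ ($a{\left(p,h \right)} = - p - \left(- p + 5 h\right) = - 5 h$)
$R{\left(I,D \right)} = 10$ ($R{\left(I,D \right)} = - \left(-5\right) 2 = \left(-1\right) \left(-10\right) = 10$)
$o{\left(u \right)} = 10 - u$
$\frac{8773}{o{\left(2 \left(-2\right) + 6 \right)}} - \frac{28115}{-11352} = \frac{8773}{10 - \left(2 \left(-2\right) + 6\right)} - \frac{28115}{-11352} = \frac{8773}{10 - \left(-4 + 6\right)} - - \frac{28115}{11352} = \frac{8773}{10 - 2} + \frac{28115}{11352} = \frac{8773}{8} + \frac{28115}{11352} = \frac{6238501}{5676}$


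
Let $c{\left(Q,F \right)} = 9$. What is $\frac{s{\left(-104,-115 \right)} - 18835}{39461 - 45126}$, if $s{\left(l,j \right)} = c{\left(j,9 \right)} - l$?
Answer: $\frac{1702}{515} \approx 3.3049$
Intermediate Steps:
$s{\left(l,j \right)} = 9 - l$
$\frac{s{\left(-104,-115 \right)} - 18835}{39461 - 45126} = \frac{\left(9 - -104\right) - 18835}{39461 - 45126} = \frac{\left(9 + 104\right) - 18835}{-5665} = \left(113 - 18835\right) \left(- \frac{1}{5665}\right) = \left(-18722\right) \left(- \frac{1}{5665}\right) = \frac{1702}{515}$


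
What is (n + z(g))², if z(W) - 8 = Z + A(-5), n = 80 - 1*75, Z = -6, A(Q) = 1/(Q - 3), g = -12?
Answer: 3025/64 ≈ 47.266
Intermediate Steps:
A(Q) = 1/(-3 + Q)
n = 5 (n = 80 - 75 = 5)
z(W) = 15/8 (z(W) = 8 + (-6 + 1/(-3 - 5)) = 8 + (-6 + 1/(-8)) = 8 + (-6 - ⅛) = 8 - 49/8 = 15/8)
(n + z(g))² = (5 + 15/8)² = (55/8)² = 3025/64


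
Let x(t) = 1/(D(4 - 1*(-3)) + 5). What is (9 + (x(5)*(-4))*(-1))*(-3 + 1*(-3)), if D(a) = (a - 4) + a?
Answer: -278/5 ≈ -55.600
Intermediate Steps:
D(a) = -4 + 2*a (D(a) = (-4 + a) + a = -4 + 2*a)
x(t) = 1/15 (x(t) = 1/((-4 + 2*(4 - 1*(-3))) + 5) = 1/((-4 + 2*(4 + 3)) + 5) = 1/((-4 + 2*7) + 5) = 1/((-4 + 14) + 5) = 1/(10 + 5) = 1/15)
(9 + (x(5)*(-4))*(-1))*(-3 + 1*(-3)) = (9 + ((1/15)*(-4))*(-1))*(-3 + 1*(-3)) = (9 - 4/15*(-1))*(-3 - 3) = (9 + 4/15)*(-6) = (139/15)*(-6) = -278/5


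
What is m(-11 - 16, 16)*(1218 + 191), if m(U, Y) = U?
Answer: -38043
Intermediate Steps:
m(-11 - 16, 16)*(1218 + 191) = (-11 - 16)*(1218 + 191) = -27*1409 = -38043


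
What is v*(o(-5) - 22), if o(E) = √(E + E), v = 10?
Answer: -220 + 10*I*√10 ≈ -220.0 + 31.623*I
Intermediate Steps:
o(E) = √2*√E (o(E) = √(2*E) = √2*√E)
v*(o(-5) - 22) = 10*(√2*√(-5) - 22) = 10*(√2*(I*√5) - 22) = 10*(I*√10 - 22) = 10*(-22 + I*√10) = -220 + 10*I*√10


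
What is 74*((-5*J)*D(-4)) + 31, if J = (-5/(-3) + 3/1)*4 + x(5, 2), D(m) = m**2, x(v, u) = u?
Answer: -366947/3 ≈ -1.2232e+5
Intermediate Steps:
J = 62/3 (J = (-5/(-3) + 3/1)*4 + 2 = (-5*(-1/3) + 3*1)*4 + 2 = (5/3 + 3)*4 + 2 = (14/3)*4 + 2 = 56/3 + 2 = 62/3 ≈ 20.667)
74*((-5*J)*D(-4)) + 31 = 74*(-5*62/3*(-4)**2) + 31 = 74*(-310/3*16) + 31 = 74*(-4960/3) + 31 = -367040/3 + 31 = -366947/3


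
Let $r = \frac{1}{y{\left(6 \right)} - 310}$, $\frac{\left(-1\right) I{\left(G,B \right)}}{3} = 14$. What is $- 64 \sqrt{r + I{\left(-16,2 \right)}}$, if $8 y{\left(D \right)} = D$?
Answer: $- \frac{64 i \sqrt{64272046}}{1237} \approx - 414.78 i$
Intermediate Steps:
$I{\left(G,B \right)} = -42$ ($I{\left(G,B \right)} = \left(-3\right) 14 = -42$)
$y{\left(D \right)} = \frac{D}{8}$
$r = - \frac{4}{1237}$ ($r = \frac{1}{\frac{1}{8} \cdot 6 - 310} = \frac{1}{\frac{3}{4} - 310} = \frac{1}{- \frac{1237}{4}} = - \frac{4}{1237} \approx -0.0032336$)
$- 64 \sqrt{r + I{\left(-16,2 \right)}} = - 64 \sqrt{- \frac{4}{1237} - 42} = - 64 \sqrt{- \frac{51958}{1237}} = - 64 \frac{i \sqrt{64272046}}{1237} = - \frac{64 i \sqrt{64272046}}{1237}$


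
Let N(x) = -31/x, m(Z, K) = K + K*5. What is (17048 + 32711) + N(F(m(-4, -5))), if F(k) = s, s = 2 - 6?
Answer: 199067/4 ≈ 49767.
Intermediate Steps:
m(Z, K) = 6*K (m(Z, K) = K + 5*K = 6*K)
s = -4
F(k) = -4
(17048 + 32711) + N(F(m(-4, -5))) = (17048 + 32711) - 31/(-4) = 49759 - 31*(-1/4) = 49759 + 31/4 = 199067/4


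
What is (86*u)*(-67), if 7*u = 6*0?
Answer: 0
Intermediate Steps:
u = 0 (u = (6*0)/7 = (⅐)*0 = 0)
(86*u)*(-67) = (86*0)*(-67) = 0*(-67) = 0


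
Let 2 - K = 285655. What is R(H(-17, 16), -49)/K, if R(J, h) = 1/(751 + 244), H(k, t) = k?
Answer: -1/284224735 ≈ -3.5183e-9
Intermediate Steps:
K = -285653 (K = 2 - 1*285655 = 2 - 285655 = -285653)
R(J, h) = 1/995
R(H(-17, 16), -49)/K = (1/995)/(-285653) = (1/995)*(-1/285653) = -1/284224735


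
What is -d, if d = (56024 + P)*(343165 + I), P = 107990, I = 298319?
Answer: -105212356776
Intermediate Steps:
d = 105212356776 (d = (56024 + 107990)*(343165 + 298319) = 164014*641484 = 105212356776)
-d = -1*105212356776 = -105212356776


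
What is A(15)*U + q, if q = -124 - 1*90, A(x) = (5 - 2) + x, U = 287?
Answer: 4952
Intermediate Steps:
A(x) = 3 + x
q = -214 (q = -124 - 90 = -214)
A(15)*U + q = (3 + 15)*287 - 214 = 18*287 - 214 = 5166 - 214 = 4952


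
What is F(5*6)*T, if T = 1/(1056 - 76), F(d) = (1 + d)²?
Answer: 961/980 ≈ 0.98061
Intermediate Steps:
T = 1/980 ≈ 0.0010204
F(5*6)*T = (1 + 5*6)²*(1/980) = (1 + 30)²*(1/980) = 31²*(1/980) = 961*(1/980) = 961/980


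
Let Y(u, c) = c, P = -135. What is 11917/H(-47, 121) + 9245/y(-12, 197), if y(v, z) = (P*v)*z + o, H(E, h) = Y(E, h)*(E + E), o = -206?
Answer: -83990542/82444439 ≈ -1.0188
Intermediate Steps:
H(E, h) = 2*E*h (H(E, h) = h*(E + E) = h*(2*E) = 2*E*h)
y(v, z) = -206 - 135*v*z (y(v, z) = (-135*v)*z - 206 = -135*v*z - 206 = -206 - 135*v*z)
11917/H(-47, 121) + 9245/y(-12, 197) = 11917/((2*(-47)*121)) + 9245/(-206 - 135*(-12)*197) = 11917/(-11374) + 9245/(-206 + 319140) = 11917*(-1/11374) + 9245/318934 = -11917/11374 + 9245*(1/318934) = -11917/11374 + 9245/318934 = -83990542/82444439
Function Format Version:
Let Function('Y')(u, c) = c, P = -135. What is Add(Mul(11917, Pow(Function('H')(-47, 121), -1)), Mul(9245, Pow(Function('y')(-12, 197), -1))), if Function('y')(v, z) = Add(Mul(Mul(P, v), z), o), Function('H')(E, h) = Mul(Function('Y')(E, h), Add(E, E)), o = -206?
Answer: Rational(-83990542, 82444439) ≈ -1.0188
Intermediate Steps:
Function('H')(E, h) = Mul(2, E, h) (Function('H')(E, h) = Mul(h, Add(E, E)) = Mul(h, Mul(2, E)) = Mul(2, E, h))
Function('y')(v, z) = Add(-206, Mul(-135, v, z)) (Function('y')(v, z) = Add(Mul(Mul(-135, v), z), -206) = Add(Mul(-135, v, z), -206) = Add(-206, Mul(-135, v, z)))
Add(Mul(11917, Pow(Function('H')(-47, 121), -1)), Mul(9245, Pow(Function('y')(-12, 197), -1))) = Add(Mul(11917, Pow(Mul(2, -47, 121), -1)), Mul(9245, Pow(Add(-206, Mul(-135, -12, 197)), -1))) = Add(Mul(11917, Pow(-11374, -1)), Mul(9245, Pow(Add(-206, 319140), -1))) = Add(Mul(11917, Rational(-1, 11374)), Mul(9245, Pow(318934, -1))) = Add(Rational(-11917, 11374), Mul(9245, Rational(1, 318934))) = Add(Rational(-11917, 11374), Rational(9245, 318934)) = Rational(-83990542, 82444439)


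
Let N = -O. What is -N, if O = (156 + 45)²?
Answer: 40401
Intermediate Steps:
O = 40401 (O = 201² = 40401)
N = -40401 (N = -1*40401 = -40401)
-N = -1*(-40401) = 40401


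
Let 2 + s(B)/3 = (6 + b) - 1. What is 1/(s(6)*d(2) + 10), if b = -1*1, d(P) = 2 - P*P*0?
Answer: 1/22 ≈ 0.045455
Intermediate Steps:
d(P) = 2 (d(P) = 2 - P**2*0 = 2 - 1*0 = 2 + 0 = 2)
b = -1
s(B) = 6 (s(B) = -6 + 3*((6 - 1) - 1) = -6 + 3*(5 - 1) = -6 + 3*4 = -6 + 12 = 6)
1/(s(6)*d(2) + 10) = 1/(6*2 + 10) = 1/(12 + 10) = 1/22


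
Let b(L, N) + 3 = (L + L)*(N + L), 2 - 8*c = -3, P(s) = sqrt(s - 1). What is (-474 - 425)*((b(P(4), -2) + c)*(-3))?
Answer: 78213/8 - 10788*sqrt(3) ≈ -8908.7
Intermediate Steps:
P(s) = sqrt(-1 + s)
c = 5/8 (c = 1/4 - 1/8*(-3) = 1/4 + 3/8 = 5/8 ≈ 0.62500)
b(L, N) = -3 + 2*L*(L + N) (b(L, N) = -3 + (L + L)*(N + L) = -3 + (2*L)*(L + N) = -3 + 2*L*(L + N))
(-474 - 425)*((b(P(4), -2) + c)*(-3)) = (-474 - 425)*(((-3 + 2*(sqrt(-1 + 4))**2 + 2*sqrt(-1 + 4)*(-2)) + 5/8)*(-3)) = -899*((-3 + 2*(sqrt(3))**2 + 2*sqrt(3)*(-2)) + 5/8)*(-3) = -899*((-3 + 2*3 - 4*sqrt(3)) + 5/8)*(-3) = -899*((-3 + 6 - 4*sqrt(3)) + 5/8)*(-3) = -899*((3 - 4*sqrt(3)) + 5/8)*(-3) = -899*(29/8 - 4*sqrt(3))*(-3) = -899*(-87/8 + 12*sqrt(3)) = 78213/8 - 10788*sqrt(3)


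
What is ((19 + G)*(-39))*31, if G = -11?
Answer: -9672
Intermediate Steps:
((19 + G)*(-39))*31 = ((19 - 11)*(-39))*31 = (8*(-39))*31 = -312*31 = -9672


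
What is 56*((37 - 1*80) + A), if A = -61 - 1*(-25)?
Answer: -4424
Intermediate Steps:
A = -36 (A = -61 + 25 = -36)
56*((37 - 1*80) + A) = 56*((37 - 1*80) - 36) = 56*((37 - 80) - 36) = 56*(-43 - 36) = 56*(-79) = -4424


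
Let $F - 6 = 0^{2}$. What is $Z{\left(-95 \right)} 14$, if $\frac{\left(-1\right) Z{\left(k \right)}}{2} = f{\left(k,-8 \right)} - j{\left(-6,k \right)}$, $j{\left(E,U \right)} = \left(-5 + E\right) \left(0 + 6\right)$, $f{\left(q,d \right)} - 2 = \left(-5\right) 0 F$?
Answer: $-1904$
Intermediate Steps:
$F = 6$ ($F = 6 + 0^{2} = 6 + 0 = 6$)
$f{\left(q,d \right)} = 2$ ($f{\left(q,d \right)} = 2 + \left(-5\right) 0 \cdot 6 = 2 + 0 \cdot 6 = 2 + 0 = 2$)
$j{\left(E,U \right)} = -30 + 6 E$ ($j{\left(E,U \right)} = \left(-5 + E\right) 6 = -30 + 6 E$)
$Z{\left(k \right)} = -136$ ($Z{\left(k \right)} = - 2 \left(2 - \left(-30 + 6 \left(-6\right)\right)\right) = - 2 \left(2 - \left(-30 - 36\right)\right) = - 2 \left(2 - -66\right) = - 2 \left(2 + 66\right) = \left(-2\right) 68 = -136$)
$Z{\left(-95 \right)} 14 = \left(-136\right) 14 = -1904$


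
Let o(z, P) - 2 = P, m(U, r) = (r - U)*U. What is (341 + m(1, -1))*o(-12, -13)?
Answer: -3729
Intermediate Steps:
m(U, r) = U*(r - U)
o(z, P) = 2 + P
(341 + m(1, -1))*o(-12, -13) = (341 + 1*(-1 - 1*1))*(2 - 13) = (341 + 1*(-1 - 1))*(-11) = (341 + 1*(-2))*(-11) = (341 - 2)*(-11) = 339*(-11) = -3729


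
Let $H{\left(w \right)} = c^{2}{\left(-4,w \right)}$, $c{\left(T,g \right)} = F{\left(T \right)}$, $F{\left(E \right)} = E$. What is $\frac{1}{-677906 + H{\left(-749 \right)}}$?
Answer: $- \frac{1}{677890} \approx -1.4752 \cdot 10^{-6}$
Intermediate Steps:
$c{\left(T,g \right)} = T$
$H{\left(w \right)} = 16$ ($H{\left(w \right)} = \left(-4\right)^{2} = 16$)
$\frac{1}{-677906 + H{\left(-749 \right)}} = \frac{1}{-677906 + 16} = \frac{1}{-677890} = - \frac{1}{677890}$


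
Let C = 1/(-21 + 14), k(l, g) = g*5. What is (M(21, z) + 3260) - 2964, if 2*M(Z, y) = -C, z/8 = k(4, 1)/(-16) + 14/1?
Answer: 4145/14 ≈ 296.07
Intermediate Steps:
k(l, g) = 5*g
z = 219/2 (z = 8*((5*1)/(-16) + 14/1) = 8*(5*(-1/16) + 14*1) = 8*(-5/16 + 14) = 8*(219/16) = 219/2 ≈ 109.50)
C = -⅐ (C = 1/(-7) = -⅐ ≈ -0.14286)
M(Z, y) = 1/14 (M(Z, y) = (-1*(-⅐))/2 = (½)*(⅐) = 1/14)
(M(21, z) + 3260) - 2964 = (1/14 + 3260) - 2964 = 45641/14 - 2964 = 4145/14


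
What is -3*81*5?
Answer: -1215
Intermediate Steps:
-3*81*5 = -243*5 = -1215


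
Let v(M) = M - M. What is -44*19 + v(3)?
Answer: -836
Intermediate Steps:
v(M) = 0
-44*19 + v(3) = -44*19 + 0 = -836 + 0 = -836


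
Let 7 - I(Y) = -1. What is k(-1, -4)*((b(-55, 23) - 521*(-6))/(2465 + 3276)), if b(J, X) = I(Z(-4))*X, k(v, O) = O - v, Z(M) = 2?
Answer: -9930/5741 ≈ -1.7297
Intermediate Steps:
I(Y) = 8 (I(Y) = 7 - 1*(-1) = 7 + 1 = 8)
b(J, X) = 8*X
k(-1, -4)*((b(-55, 23) - 521*(-6))/(2465 + 3276)) = (-4 - 1*(-1))*((8*23 - 521*(-6))/(2465 + 3276)) = (-4 + 1)*((184 + 3126)/5741) = -9930/5741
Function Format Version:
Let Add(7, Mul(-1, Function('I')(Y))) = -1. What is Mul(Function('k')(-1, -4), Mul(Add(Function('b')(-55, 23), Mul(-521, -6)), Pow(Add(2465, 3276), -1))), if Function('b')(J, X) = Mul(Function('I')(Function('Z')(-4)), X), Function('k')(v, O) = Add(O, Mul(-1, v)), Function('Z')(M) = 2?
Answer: Rational(-9930, 5741) ≈ -1.7297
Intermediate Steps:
Function('I')(Y) = 8 (Function('I')(Y) = Add(7, Mul(-1, -1)) = Add(7, 1) = 8)
Function('b')(J, X) = Mul(8, X)
Mul(Function('k')(-1, -4), Mul(Add(Function('b')(-55, 23), Mul(-521, -6)), Pow(Add(2465, 3276), -1))) = Mul(Add(-4, Mul(-1, -1)), Mul(Add(Mul(8, 23), Mul(-521, -6)), Pow(Add(2465, 3276), -1))) = Mul(Add(-4, 1), Mul(Add(184, 3126), Pow(5741, -1))) = Mul(-3, Mul(3310, Rational(1, 5741))) = Mul(-3, Rational(3310, 5741)) = Rational(-9930, 5741)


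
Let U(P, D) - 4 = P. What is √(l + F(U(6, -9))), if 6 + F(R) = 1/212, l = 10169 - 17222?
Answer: I*√79314871/106 ≈ 84.018*I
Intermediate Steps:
U(P, D) = 4 + P
l = -7053
F(R) = -1271/212 (F(R) = -6 + 1/212 = -1271/212)
√(l + F(U(6, -9))) = √(-7053 - 1271/212) = √(-1496507/212) = I*√79314871/106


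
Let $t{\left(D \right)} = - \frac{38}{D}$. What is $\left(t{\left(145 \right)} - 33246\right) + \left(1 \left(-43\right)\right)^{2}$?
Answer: $- \frac{4552603}{145} \approx -31397.0$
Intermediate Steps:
$\left(t{\left(145 \right)} - 33246\right) + \left(1 \left(-43\right)\right)^{2} = \left(- \frac{38}{145} - 33246\right) + \left(1 \left(-43\right)\right)^{2} = \left(\left(-38\right) \frac{1}{145} - 33246\right) + \left(-43\right)^{2} = \left(- \frac{38}{145} - 33246\right) + 1849 = - \frac{4820708}{145} + 1849 = - \frac{4552603}{145}$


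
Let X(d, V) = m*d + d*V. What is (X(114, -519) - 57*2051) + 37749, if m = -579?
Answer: -204330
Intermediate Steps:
X(d, V) = -579*d + V*d (X(d, V) = -579*d + d*V = -579*d + V*d)
(X(114, -519) - 57*2051) + 37749 = (114*(-579 - 519) - 57*2051) + 37749 = (114*(-1098) - 116907) + 37749 = (-125172 - 116907) + 37749 = -242079 + 37749 = -204330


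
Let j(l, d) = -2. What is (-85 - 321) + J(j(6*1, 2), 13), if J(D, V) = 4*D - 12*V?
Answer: -570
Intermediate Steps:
J(D, V) = -12*V + 4*D
(-85 - 321) + J(j(6*1, 2), 13) = (-85 - 321) + (-12*13 + 4*(-2)) = -406 + (-156 - 8) = -406 - 164 = -570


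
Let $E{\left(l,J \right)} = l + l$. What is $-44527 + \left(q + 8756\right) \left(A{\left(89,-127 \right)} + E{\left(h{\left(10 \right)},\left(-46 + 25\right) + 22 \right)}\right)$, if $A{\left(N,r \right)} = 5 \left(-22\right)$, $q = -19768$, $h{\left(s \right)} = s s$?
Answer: $-1035607$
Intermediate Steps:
$h{\left(s \right)} = s^{2}$
$A{\left(N,r \right)} = -110$
$E{\left(l,J \right)} = 2 l$
$-44527 + \left(q + 8756\right) \left(A{\left(89,-127 \right)} + E{\left(h{\left(10 \right)},\left(-46 + 25\right) + 22 \right)}\right) = -44527 + \left(-19768 + 8756\right) \left(-110 + 2 \cdot 10^{2}\right) = -44527 - 11012 \left(-110 + 2 \cdot 100\right) = -44527 - 11012 \left(-110 + 200\right) = -44527 - 991080 = -1035607$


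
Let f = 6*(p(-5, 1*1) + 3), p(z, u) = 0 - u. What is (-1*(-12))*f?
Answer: 144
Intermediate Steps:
p(z, u) = -u
f = 12 (f = 6*(-1 + 3) = 6*2 = 12)
(-1*(-12))*f = -1*(-12)*12 = 12*12 = 144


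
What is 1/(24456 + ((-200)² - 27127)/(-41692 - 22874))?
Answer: 21522/526337741 ≈ 4.0890e-5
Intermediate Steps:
1/(24456 + ((-200)² - 27127)/(-41692 - 22874)) = 1/(24456 + (40000 - 27127)/(-64566)) = 1/(24456 + 12873*(-1/64566)) = 1/(24456 - 4291/21522) = 1/(526337741/21522) = 21522/526337741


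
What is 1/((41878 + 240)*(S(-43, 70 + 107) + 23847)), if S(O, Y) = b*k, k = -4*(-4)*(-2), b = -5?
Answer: 1/1011126826 ≈ 9.8900e-10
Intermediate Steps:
k = -32 (k = 16*(-2) = -32)
S(O, Y) = 160 (S(O, Y) = -5*(-32) = 160)
1/((41878 + 240)*(S(-43, 70 + 107) + 23847)) = 1/((41878 + 240)*(160 + 23847)) = 1/(42118*24007) = 1/1011126826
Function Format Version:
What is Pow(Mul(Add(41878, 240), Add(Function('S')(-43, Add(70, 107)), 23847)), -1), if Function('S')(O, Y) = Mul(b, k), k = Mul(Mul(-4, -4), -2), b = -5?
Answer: Rational(1, 1011126826) ≈ 9.8900e-10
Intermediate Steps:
k = -32 (k = Mul(16, -2) = -32)
Function('S')(O, Y) = 160 (Function('S')(O, Y) = Mul(-5, -32) = 160)
Pow(Mul(Add(41878, 240), Add(Function('S')(-43, Add(70, 107)), 23847)), -1) = Pow(Mul(Add(41878, 240), Add(160, 23847)), -1) = Pow(Mul(42118, 24007), -1) = Pow(1011126826, -1) = Rational(1, 1011126826)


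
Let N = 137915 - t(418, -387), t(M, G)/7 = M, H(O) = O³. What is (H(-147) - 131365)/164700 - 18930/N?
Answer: -112411566058/5558172075 ≈ -20.225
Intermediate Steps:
t(M, G) = 7*M
N = 134989 (N = 137915 - 7*418 = 137915 - 1*2926 = 137915 - 2926 = 134989)
(H(-147) - 131365)/164700 - 18930/N = ((-147)³ - 131365)/164700 - 18930/134989 = (-3176523 - 131365)*(1/164700) - 18930*1/134989 = -3307888*1/164700 - 18930/134989 = -826972/41175 - 18930/134989 = -112411566058/5558172075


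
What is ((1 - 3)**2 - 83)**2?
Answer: 6241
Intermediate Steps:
((1 - 3)**2 - 83)**2 = ((-2)**2 - 83)**2 = (4 - 83)**2 = (-79)**2 = 6241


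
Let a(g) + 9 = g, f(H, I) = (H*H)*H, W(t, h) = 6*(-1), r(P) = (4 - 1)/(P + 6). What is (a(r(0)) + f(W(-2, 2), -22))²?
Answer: 201601/4 ≈ 50400.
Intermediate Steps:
r(P) = 3/(6 + P)
W(t, h) = -6
f(H, I) = H³ (f(H, I) = H²*H = H³)
a(g) = -9 + g
(a(r(0)) + f(W(-2, 2), -22))² = ((-9 + 3/(6 + 0)) + (-6)³)² = ((-9 + 3/6) - 216)² = ((-9 + 3*(⅙)) - 216)² = ((-9 + ½) - 216)² = (-17/2 - 216)² = (-449/2)² = 201601/4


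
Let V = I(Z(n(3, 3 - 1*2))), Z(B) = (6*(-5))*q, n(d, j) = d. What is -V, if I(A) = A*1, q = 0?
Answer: 0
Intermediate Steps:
Z(B) = 0 (Z(B) = (6*(-5))*0 = -30*0 = 0)
I(A) = A
V = 0
-V = -1*0 = 0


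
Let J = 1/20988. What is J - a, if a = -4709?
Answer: 98832493/20988 ≈ 4709.0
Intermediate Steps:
J = 1/20988 ≈ 4.7646e-5
J - a = 1/20988 - 1*(-4709) = 1/20988 + 4709 = 98832493/20988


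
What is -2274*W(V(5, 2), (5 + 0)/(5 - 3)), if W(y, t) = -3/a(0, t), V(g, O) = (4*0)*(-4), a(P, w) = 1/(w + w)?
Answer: 34110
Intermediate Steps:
a(P, w) = 1/(2*w)
V(g, O) = 0 (V(g, O) = 0*(-4) = 0)
W(y, t) = -6*t (W(y, t) = -3*2*t = -6*t)
-2274*W(V(5, 2), (5 + 0)/(5 - 3)) = -(-13644)*(5 + 0)/(5 - 3) = -(-13644)*5/2 = -2274*(-15) = 34110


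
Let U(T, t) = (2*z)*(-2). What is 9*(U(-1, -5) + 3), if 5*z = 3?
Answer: 27/5 ≈ 5.4000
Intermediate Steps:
z = 3/5 (z = (1/5)*3 = 3/5 ≈ 0.60000)
U(T, t) = -12/5 (U(T, t) = (2*(3/5))*(-2) = (6/5)*(-2) = -12/5)
9*(U(-1, -5) + 3) = 9*(-12/5 + 3) = 9*(3/5) = 27/5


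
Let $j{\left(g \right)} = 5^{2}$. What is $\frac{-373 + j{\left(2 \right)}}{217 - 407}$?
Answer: $\frac{174}{95} \approx 1.8316$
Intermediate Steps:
$j{\left(g \right)} = 25$
$\frac{-373 + j{\left(2 \right)}}{217 - 407} = \frac{-373 + 25}{217 - 407} = - \frac{348}{-190} = \left(-348\right) \left(- \frac{1}{190}\right) = \frac{174}{95}$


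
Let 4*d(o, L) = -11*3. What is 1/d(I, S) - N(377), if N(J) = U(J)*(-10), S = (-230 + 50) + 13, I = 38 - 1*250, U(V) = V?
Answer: 124406/33 ≈ 3769.9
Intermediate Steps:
I = -212 (I = 38 - 250 = -212)
S = -167 (S = -180 + 13 = -167)
N(J) = -10*J (N(J) = J*(-10) = -10*J)
d(o, L) = -33/4 (d(o, L) = (-11*3)/4 = (¼)*(-33) = -33/4)
1/d(I, S) - N(377) = 1/(-33/4) - (-10)*377 = -4/33 - 1*(-3770) = -4/33 + 3770 = 124406/33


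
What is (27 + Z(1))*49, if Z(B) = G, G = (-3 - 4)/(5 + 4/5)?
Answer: 36652/29 ≈ 1263.9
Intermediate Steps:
G = -35/29 (G = -7/(5 + 4*(⅕)) = -7/(5 + ⅘) = -7/29/5 = -7*5/29 = -35/29 ≈ -1.2069)
Z(B) = -35/29
(27 + Z(1))*49 = (27 - 35/29)*49 = (748/29)*49 = 36652/29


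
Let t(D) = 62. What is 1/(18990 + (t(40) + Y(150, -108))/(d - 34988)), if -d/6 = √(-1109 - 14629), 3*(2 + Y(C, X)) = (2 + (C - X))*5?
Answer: 523294717503/9937359310301914 - 333*I*√15738/49686796551509570 ≈ 5.2659e-5 - 8.4077e-13*I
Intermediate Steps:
Y(C, X) = 4/3 - 5*X/3 + 5*C/3 (Y(C, X) = -2 + ((2 + (C - X))*5)/3 = -2 + ((2 + C - X)*5)/3 = -2 + (10 - 5*X + 5*C)/3 = -2 + (10/3 - 5*X/3 + 5*C/3) = 4/3 - 5*X/3 + 5*C/3)
d = -6*I*√15738 (d = -6*√(-1109 - 14629) = -6*I*√15738 ≈ -752.71*I)
1/(18990 + (t(40) + Y(150, -108))/(d - 34988)) = 1/(18990 + (62 + (4/3 - 5/3*(-108) + (5/3)*150))/(-6*I*√15738 - 34988)) = 1/(18990 + (62 + (4/3 + 180 + 250))/(-34988 - 6*I*√15738)) = 1/(18990 + (62 + 1294/3)/(-34988 - 6*I*√15738)) = 1/(18990 + 1480/(3*(-34988 - 6*I*√15738)))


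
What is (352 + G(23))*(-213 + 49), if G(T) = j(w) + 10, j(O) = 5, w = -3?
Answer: -60188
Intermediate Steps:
G(T) = 15 (G(T) = 5 + 10 = 15)
(352 + G(23))*(-213 + 49) = (352 + 15)*(-213 + 49) = 367*(-164) = -60188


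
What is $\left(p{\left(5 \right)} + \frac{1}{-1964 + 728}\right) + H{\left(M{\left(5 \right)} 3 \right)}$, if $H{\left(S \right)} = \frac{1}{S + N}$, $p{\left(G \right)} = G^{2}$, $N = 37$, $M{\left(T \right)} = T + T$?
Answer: $\frac{2071469}{82812} \approx 25.014$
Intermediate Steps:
$M{\left(T \right)} = 2 T$
$H{\left(S \right)} = \frac{1}{37 + S}$ ($H{\left(S \right)} = \frac{1}{S + 37} = \frac{1}{37 + S}$)
$\left(p{\left(5 \right)} + \frac{1}{-1964 + 728}\right) + H{\left(M{\left(5 \right)} 3 \right)} = \left(5^{2} + \frac{1}{-1964 + 728}\right) + \frac{1}{37 + 2 \cdot 5 \cdot 3} = \left(25 + \frac{1}{-1236}\right) + \frac{1}{37 + 10 \cdot 3} = \left(25 - \frac{1}{1236}\right) + \frac{1}{37 + 30} = \frac{30899}{1236} + \frac{1}{67} = \frac{2071469}{82812}$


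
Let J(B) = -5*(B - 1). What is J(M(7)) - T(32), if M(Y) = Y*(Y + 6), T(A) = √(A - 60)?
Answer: -450 - 2*I*√7 ≈ -450.0 - 5.2915*I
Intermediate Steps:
T(A) = √(-60 + A)
M(Y) = Y*(6 + Y)
J(B) = 5 - 5*B (J(B) = -5*(-1 + B) = 5 - 5*B)
J(M(7)) - T(32) = (5 - 35*(6 + 7)) - √(-60 + 32) = (5 - 35*13) - √(-28) = (5 - 5*91) - 2*I*√7 = (5 - 455) - 2*I*√7 = -450 - 2*I*√7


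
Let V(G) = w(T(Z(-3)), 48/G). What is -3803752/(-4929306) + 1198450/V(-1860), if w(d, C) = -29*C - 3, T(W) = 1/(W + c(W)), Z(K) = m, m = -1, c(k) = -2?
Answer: -457832661362026/860163897 ≈ -5.3226e+5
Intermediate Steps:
Z(K) = -1
T(W) = 1/(-2 + W) (T(W) = 1/(W - 2) = 1/(-2 + W))
w(d, C) = -3 - 29*C
V(G) = -3 - 1392/G
-3803752/(-4929306) + 1198450/V(-1860) = -3803752/(-4929306) + 1198450/(-3 - 1392/(-1860)) = -3803752*(-1/4929306) + 1198450/(-3 - 1392*(-1/1860)) = 1901876/2464653 + 1198450/(-3 + 116/155) = 1901876/2464653 + 1198450/(-349/155) = 1901876/2464653 + 1198450*(-155/349) = 1901876/2464653 - 185759750/349 = -457832661362026/860163897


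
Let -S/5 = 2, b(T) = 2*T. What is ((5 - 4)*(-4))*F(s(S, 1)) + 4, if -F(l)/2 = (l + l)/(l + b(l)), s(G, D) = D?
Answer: 28/3 ≈ 9.3333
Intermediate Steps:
S = -10 (S = -5*2 = -10)
F(l) = -4/3 (F(l) = -2*(l + l)/(l + 2*l) = -2*2*l/(3*l) = -2*2*l*1/(3*l) = -2*⅔ = -4/3)
((5 - 4)*(-4))*F(s(S, 1)) + 4 = ((5 - 4)*(-4))*(-4/3) + 4 = (1*(-4))*(-4/3) + 4 = -4*(-4/3) + 4 = 16/3 + 4 = 28/3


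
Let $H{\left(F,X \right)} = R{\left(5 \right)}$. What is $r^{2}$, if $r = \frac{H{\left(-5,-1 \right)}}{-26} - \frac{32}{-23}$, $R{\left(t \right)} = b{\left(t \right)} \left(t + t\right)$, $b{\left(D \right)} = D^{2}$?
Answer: $\frac{6046681}{89401} \approx 67.635$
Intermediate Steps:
$R{\left(t \right)} = 2 t^{3}$ ($R{\left(t \right)} = t^{2} \left(t + t\right) = t^{2} \cdot 2 t = 2 t^{3}$)
$H{\left(F,X \right)} = 250$ ($H{\left(F,X \right)} = 2 \cdot 5^{3} = 2 \cdot 125 = 250$)
$r = - \frac{2459}{299}$ ($r = \frac{250}{-26} - \frac{32}{-23} = 250 \left(- \frac{1}{26}\right) - - \frac{32}{23} = - \frac{125}{13} + \frac{32}{23} = - \frac{2459}{299} \approx -8.2241$)
$r^{2} = \left(- \frac{2459}{299}\right)^{2} = \frac{6046681}{89401}$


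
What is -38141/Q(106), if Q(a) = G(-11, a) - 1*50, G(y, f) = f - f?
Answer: 38141/50 ≈ 762.82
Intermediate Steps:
G(y, f) = 0
Q(a) = -50 (Q(a) = 0 - 1*50 = 0 - 50 = -50)
-38141/Q(106) = -38141/(-50) = -38141*(-1/50) = 38141/50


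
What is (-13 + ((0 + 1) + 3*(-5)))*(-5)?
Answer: 135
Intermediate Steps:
(-13 + ((0 + 1) + 3*(-5)))*(-5) = (-13 + (1 - 15))*(-5) = (-13 - 14)*(-5) = -27*(-5) = 135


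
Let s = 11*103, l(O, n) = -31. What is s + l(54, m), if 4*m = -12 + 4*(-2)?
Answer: 1102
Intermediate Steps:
m = -5 (m = (-12 + 4*(-2))/4 = (-12 - 8)/4 = (1/4)*(-20) = -5)
s = 1133
s + l(54, m) = 1133 - 31 = 1102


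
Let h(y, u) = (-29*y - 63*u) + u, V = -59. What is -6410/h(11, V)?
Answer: -6410/3339 ≈ -1.9197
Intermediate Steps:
h(y, u) = -62*u - 29*y (h(y, u) = (-63*u - 29*y) + u = -62*u - 29*y)
-6410/h(11, V) = -6410/(-62*(-59) - 29*11) = -6410/(3658 - 319) = -6410/3339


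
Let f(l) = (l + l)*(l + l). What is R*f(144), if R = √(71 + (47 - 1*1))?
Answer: 248832*√13 ≈ 8.9718e+5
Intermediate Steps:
f(l) = 4*l² (f(l) = (2*l)*(2*l) = 4*l²)
R = 3*√13 (R = √(71 + (47 - 1)) = √(71 + 46) = √117 = 3*√13 ≈ 10.817)
R*f(144) = (3*√13)*(4*144²) = (3*√13)*(4*20736) = (3*√13)*82944 = 248832*√13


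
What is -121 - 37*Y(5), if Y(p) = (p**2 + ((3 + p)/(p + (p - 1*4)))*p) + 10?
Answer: -4988/3 ≈ -1662.7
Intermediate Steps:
Y(p) = 10 + p**2 + p*(3 + p)/(-4 + 2*p) (Y(p) = (p**2 + ((3 + p)/(p + (p - 4)))*p) + 10 = (p**2 + ((3 + p)/(p + (-4 + p)))*p) + 10 = (p**2 + ((3 + p)/(-4 + 2*p))*p) + 10 = (p**2 + p*(3 + p)/(-4 + 2*p)) + 10 = 10 + p**2 + p*(3 + p)/(-4 + 2*p))
-121 - 37*Y(5) = -121 - 37*(-40 - 3*5**2 + 2*5**3 + 23*5)/(2*(-2 + 5)) = -121 - 37*(-40 - 3*25 + 2*125 + 115)/(2*3) = -121 - 37*(-40 - 75 + 250 + 115)/(2*3) = -121 - 37*250/(2*3) = -121 - 37*125/3 = -121 - 4625/3 = -4988/3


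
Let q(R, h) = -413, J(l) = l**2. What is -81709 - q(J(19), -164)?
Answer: -81296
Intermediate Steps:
-81709 - q(J(19), -164) = -81709 - 1*(-413) = -81709 + 413 = -81296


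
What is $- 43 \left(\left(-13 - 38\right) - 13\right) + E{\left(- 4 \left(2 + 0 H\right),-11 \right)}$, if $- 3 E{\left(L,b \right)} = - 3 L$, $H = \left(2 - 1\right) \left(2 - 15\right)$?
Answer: $2744$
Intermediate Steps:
$H = -13$ ($H = 1 \left(2 - 15\right) = 1 \left(-13\right) = -13$)
$E{\left(L,b \right)} = L$ ($E{\left(L,b \right)} = - \frac{\left(-3\right) L}{3} = L$)
$- 43 \left(\left(-13 - 38\right) - 13\right) + E{\left(- 4 \left(2 + 0 H\right),-11 \right)} = - 43 \left(\left(-13 - 38\right) - 13\right) - 4 \left(2 + 0 \left(-13\right)\right) = - 43 \left(-51 - 13\right) - 4 \left(2 + 0\right) = \left(-43\right) \left(-64\right) - 8 = 2752 - 8 = 2744$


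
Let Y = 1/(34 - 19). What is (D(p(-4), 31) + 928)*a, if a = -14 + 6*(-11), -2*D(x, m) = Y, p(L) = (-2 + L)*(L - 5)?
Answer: -222712/3 ≈ -74237.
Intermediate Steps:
p(L) = (-5 + L)*(-2 + L) (p(L) = (-2 + L)*(-5 + L) = (-5 + L)*(-2 + L))
Y = 1/15 ≈ 0.066667
D(x, m) = -1/30 (D(x, m) = -½*1/15 = -1/30)
a = -80 (a = -14 - 66 = -80)
(D(p(-4), 31) + 928)*a = (-1/30 + 928)*(-80) = (27839/30)*(-80) = -222712/3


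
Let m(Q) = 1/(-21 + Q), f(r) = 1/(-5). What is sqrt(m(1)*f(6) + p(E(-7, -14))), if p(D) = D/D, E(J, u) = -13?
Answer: sqrt(101)/10 ≈ 1.0050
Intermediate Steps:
f(r) = -1/5
p(D) = 1
sqrt(m(1)*f(6) + p(E(-7, -14))) = sqrt(-1/5/(-21 + 1) + 1) = sqrt(-1/5/(-20) + 1) = sqrt(-1/20*(-1/5) + 1) = sqrt(1/100 + 1) = sqrt(101/100) = sqrt(101)/10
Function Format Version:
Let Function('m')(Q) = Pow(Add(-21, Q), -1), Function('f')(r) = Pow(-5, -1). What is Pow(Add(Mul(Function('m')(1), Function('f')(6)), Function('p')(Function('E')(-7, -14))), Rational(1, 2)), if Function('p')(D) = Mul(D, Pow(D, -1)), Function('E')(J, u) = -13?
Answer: Mul(Rational(1, 10), Pow(101, Rational(1, 2))) ≈ 1.0050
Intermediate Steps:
Function('f')(r) = Rational(-1, 5)
Function('p')(D) = 1
Pow(Add(Mul(Function('m')(1), Function('f')(6)), Function('p')(Function('E')(-7, -14))), Rational(1, 2)) = Pow(Add(Mul(Pow(Add(-21, 1), -1), Rational(-1, 5)), 1), Rational(1, 2)) = Pow(Add(Mul(Pow(-20, -1), Rational(-1, 5)), 1), Rational(1, 2)) = Pow(Add(Mul(Rational(-1, 20), Rational(-1, 5)), 1), Rational(1, 2)) = Pow(Add(Rational(1, 100), 1), Rational(1, 2)) = Pow(Rational(101, 100), Rational(1, 2)) = Mul(Rational(1, 10), Pow(101, Rational(1, 2)))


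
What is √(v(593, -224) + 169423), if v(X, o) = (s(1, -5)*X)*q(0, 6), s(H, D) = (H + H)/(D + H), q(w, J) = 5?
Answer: √671762/2 ≈ 409.81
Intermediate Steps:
s(H, D) = 2*H/(D + H) (s(H, D) = (2*H)/(D + H) = 2*H/(D + H))
v(X, o) = -5*X/2 (v(X, o) = ((2*1/(-5 + 1))*X)*5 = ((2*1/(-4))*X)*5 = ((2*1*(-¼))*X)*5 = -X/2*5 = -5*X/2)
√(v(593, -224) + 169423) = √(-5/2*593 + 169423) = √(-2965/2 + 169423) = √(335881/2) = √671762/2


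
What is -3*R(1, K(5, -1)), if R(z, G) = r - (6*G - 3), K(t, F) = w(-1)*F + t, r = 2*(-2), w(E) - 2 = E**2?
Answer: 39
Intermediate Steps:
w(E) = 2 + E**2
r = -4
K(t, F) = t + 3*F (K(t, F) = (2 + (-1)**2)*F + t = (2 + 1)*F + t = 3*F + t = t + 3*F)
R(z, G) = -1 - 6*G (R(z, G) = -4 - (6*G - 3) = -4 - (-3 + 6*G) = -4 + (3 - 6*G) = -1 - 6*G)
-3*R(1, K(5, -1)) = -3*(-1 - 6*(5 + 3*(-1))) = -3*(-1 - 6*(5 - 3)) = -3*(-1 - 6*2) = -3*(-1 - 12) = -3*(-13) = 39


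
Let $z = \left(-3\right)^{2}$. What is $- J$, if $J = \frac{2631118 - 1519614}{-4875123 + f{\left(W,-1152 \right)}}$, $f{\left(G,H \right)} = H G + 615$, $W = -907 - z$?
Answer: $\frac{277876}{954819} \approx 0.29102$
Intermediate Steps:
$z = 9$
$W = -916$ ($W = -907 - 9 = -916$)
$f{\left(G,H \right)} = 615 + G H$ ($f{\left(G,H \right)} = G H + 615 = 615 + G H$)
$J = - \frac{277876}{954819}$ ($J = \frac{2631118 - 1519614}{-4875123 + \left(615 - -1055232\right)} = \frac{1111504}{-4875123 + \left(615 + 1055232\right)} = \frac{1111504}{-4875123 + 1055847} = \frac{1111504}{-3819276} = 1111504 \left(- \frac{1}{3819276}\right) = - \frac{277876}{954819} \approx -0.29102$)
$- J = \left(-1\right) \left(- \frac{277876}{954819}\right) = \frac{277876}{954819}$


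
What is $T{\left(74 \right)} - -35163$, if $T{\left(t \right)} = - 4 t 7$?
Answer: $33091$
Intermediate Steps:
$T{\left(t \right)} = - 28 t$
$T{\left(74 \right)} - -35163 = \left(-28\right) 74 - -35163 = -2072 + 35163 = 33091$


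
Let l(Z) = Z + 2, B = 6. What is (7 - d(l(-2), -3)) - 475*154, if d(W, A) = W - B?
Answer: -73137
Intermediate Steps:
l(Z) = 2 + Z
d(W, A) = -6 + W (d(W, A) = W - 1*6 = W - 6 = -6 + W)
(7 - d(l(-2), -3)) - 475*154 = (7 - (-6 + (2 - 2))) - 475*154 = (7 - (-6 + 0)) - 73150 = (7 - 1*(-6)) - 73150 = (7 + 6) - 73150 = 13 - 73150 = -73137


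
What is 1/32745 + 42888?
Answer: 1404367561/32745 ≈ 42888.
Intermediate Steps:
1/32745 + 42888 = 1404367561/32745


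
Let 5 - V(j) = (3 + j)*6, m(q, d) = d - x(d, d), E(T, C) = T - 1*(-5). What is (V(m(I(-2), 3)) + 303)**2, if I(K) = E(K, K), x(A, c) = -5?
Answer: 58564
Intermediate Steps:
E(T, C) = 5 + T (E(T, C) = T + 5 = 5 + T)
I(K) = 5 + K
m(q, d) = 5 + d (m(q, d) = d - 1*(-5) = d + 5 = 5 + d)
V(j) = -13 - 6*j (V(j) = 5 - (3 + j)*6 = 5 - (18 + 6*j) = 5 + (-18 - 6*j) = -13 - 6*j)
(V(m(I(-2), 3)) + 303)**2 = ((-13 - 6*(5 + 3)) + 303)**2 = ((-13 - 6*8) + 303)**2 = ((-13 - 48) + 303)**2 = (-61 + 303)**2 = 242**2 = 58564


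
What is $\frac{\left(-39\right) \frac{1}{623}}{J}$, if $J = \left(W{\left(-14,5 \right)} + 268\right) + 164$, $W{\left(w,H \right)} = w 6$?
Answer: $- \frac{13}{72268} \approx -0.00017989$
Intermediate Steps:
$W{\left(w,H \right)} = 6 w$
$J = 348$ ($J = \left(6 \left(-14\right) + 268\right) + 164 = \left(-84 + 268\right) + 164 = 184 + 164 = 348$)
$\frac{\left(-39\right) \frac{1}{623}}{J} = \frac{\left(-39\right) \frac{1}{623}}{348} = \left(-39\right) \frac{1}{623} \cdot \frac{1}{348} = \left(- \frac{39}{623}\right) \frac{1}{348} = - \frac{13}{72268}$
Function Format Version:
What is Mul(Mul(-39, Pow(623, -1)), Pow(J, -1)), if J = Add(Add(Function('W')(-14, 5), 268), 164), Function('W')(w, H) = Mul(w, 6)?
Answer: Rational(-13, 72268) ≈ -0.00017989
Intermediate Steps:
Function('W')(w, H) = Mul(6, w)
J = 348 (J = Add(Add(Mul(6, -14), 268), 164) = Add(Add(-84, 268), 164) = Add(184, 164) = 348)
Mul(Mul(-39, Pow(623, -1)), Pow(J, -1)) = Mul(Mul(-39, Pow(623, -1)), Pow(348, -1)) = Mul(Mul(-39, Rational(1, 623)), Rational(1, 348)) = Mul(Rational(-39, 623), Rational(1, 348)) = Rational(-13, 72268)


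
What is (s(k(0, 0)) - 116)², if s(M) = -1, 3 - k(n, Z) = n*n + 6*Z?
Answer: 13689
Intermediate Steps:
k(n, Z) = 3 - n² - 6*Z (k(n, Z) = 3 - (n*n + 6*Z) = 3 - (n² + 6*Z) = 3 + (-n² - 6*Z) = 3 - n² - 6*Z)
(s(k(0, 0)) - 116)² = (-1 - 116)² = (-117)² = 13689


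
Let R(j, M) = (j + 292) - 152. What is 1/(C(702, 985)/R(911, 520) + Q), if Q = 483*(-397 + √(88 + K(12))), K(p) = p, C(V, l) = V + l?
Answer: -1051/196452284 ≈ -5.3499e-6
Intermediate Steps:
R(j, M) = 140 + j (R(j, M) = (292 + j) - 152 = 140 + j)
Q = -186921 (Q = 483*(-397 + √(88 + 12)) = 483*(-397 + √100) = 483*(-397 + 10) = 483*(-387) = -186921)
1/(C(702, 985)/R(911, 520) + Q) = 1/((702 + 985)/(140 + 911) - 186921) = 1/(1687/1051 - 186921) = 1/(-196452284/1051) = -1051/196452284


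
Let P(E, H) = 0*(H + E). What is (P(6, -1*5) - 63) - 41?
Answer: -104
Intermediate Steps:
P(E, H) = 0 (P(E, H) = 0*(E + H) = 0)
(P(6, -1*5) - 63) - 41 = (0 - 63) - 41 = -63 - 41 = -104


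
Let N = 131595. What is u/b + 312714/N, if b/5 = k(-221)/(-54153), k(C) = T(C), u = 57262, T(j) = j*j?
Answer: -5439836864664/428482093 ≈ -12696.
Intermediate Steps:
T(j) = j²
k(C) = C²
b = -244205/54153 (b = 5*((-221)²/(-54153)) = 5*(48841*(-1/54153)) = 5*(-48841/54153) = -244205/54153 ≈ -4.5095)
u/b + 312714/N = 57262/(-244205/54153) + 312714/131595 = 57262*(-54153/244205) + 312714*(1/131595) = -3100909086/244205 + 104238/43865 = -5439836864664/428482093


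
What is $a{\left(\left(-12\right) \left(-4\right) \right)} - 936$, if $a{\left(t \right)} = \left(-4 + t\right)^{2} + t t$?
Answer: $3304$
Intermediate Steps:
$a{\left(t \right)} = t^{2} + \left(-4 + t\right)^{2}$ ($a{\left(t \right)} = \left(-4 + t\right)^{2} + t^{2} = t^{2} + \left(-4 + t\right)^{2}$)
$a{\left(\left(-12\right) \left(-4\right) \right)} - 936 = \left(\left(\left(-12\right) \left(-4\right)\right)^{2} + \left(-4 - -48\right)^{2}\right) - 936 = \left(48^{2} + \left(-4 + 48\right)^{2}\right) - 936 = \left(2304 + 44^{2}\right) - 936 = \left(2304 + 1936\right) - 936 = 4240 - 936 = 3304$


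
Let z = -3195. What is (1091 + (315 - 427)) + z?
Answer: -2216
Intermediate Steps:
(1091 + (315 - 427)) + z = (1091 + (315 - 427)) - 3195 = (1091 - 112) - 3195 = 979 - 3195 = -2216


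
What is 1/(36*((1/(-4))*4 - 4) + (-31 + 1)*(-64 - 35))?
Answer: 1/2790 ≈ 0.00035842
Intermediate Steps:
1/(36*((1/(-4))*4 - 4) + (-31 + 1)*(-64 - 35)) = 1/(36*((1*(-¼))*4 - 4) - 30*(-99)) = 1/(36*(-¼*4 - 4) + 2970) = 1/(36*(-1 - 4) + 2970) = 1/(36*(-5) + 2970) = 1/(-180 + 2970) = 1/2790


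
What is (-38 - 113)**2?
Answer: 22801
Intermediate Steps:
(-38 - 113)**2 = (-151)**2 = 22801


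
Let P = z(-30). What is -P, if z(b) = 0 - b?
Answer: -30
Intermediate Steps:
z(b) = -b
P = 30 (P = -1*(-30) = 30)
-P = -1*30 = -30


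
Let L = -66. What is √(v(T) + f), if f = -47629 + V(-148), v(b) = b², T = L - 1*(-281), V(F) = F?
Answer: 4*I*√97 ≈ 39.395*I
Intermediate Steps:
T = 215 (T = -66 - 1*(-281) = -66 + 281 = 215)
f = -47777 (f = -47629 - 148 = -47777)
√(v(T) + f) = √(215² - 47777) = √(46225 - 47777) = √(-1552) = 4*I*√97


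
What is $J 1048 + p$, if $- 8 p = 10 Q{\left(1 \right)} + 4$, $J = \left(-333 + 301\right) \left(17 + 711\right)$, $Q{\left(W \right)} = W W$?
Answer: $- \frac{97656839}{4} \approx -2.4414 \cdot 10^{7}$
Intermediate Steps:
$Q{\left(W \right)} = W^{2}$
$J = -23296$ ($J = \left(-32\right) 728 = -23296$)
$p = - \frac{7}{4}$ ($p = - \frac{10 \cdot 1^{2} + 4}{8} = - \frac{10 \cdot 1 + 4}{8} = - \frac{10 + 4}{8} = \left(- \frac{1}{8}\right) 14 = - \frac{7}{4} \approx -1.75$)
$J 1048 + p = \left(-23296\right) 1048 - \frac{7}{4} = -24414208 - \frac{7}{4} = - \frac{97656839}{4}$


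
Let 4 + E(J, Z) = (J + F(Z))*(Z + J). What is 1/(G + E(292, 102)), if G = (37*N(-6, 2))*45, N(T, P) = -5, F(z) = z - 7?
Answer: 1/144149 ≈ 6.9373e-6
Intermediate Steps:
F(z) = -7 + z
E(J, Z) = -4 + (J + Z)*(-7 + J + Z) (E(J, Z) = -4 + (J + (-7 + Z))*(Z + J) = -4 + (-7 + J + Z)*(J + Z) = -4 + (J + Z)*(-7 + J + Z))
G = -8325 (G = (37*(-5))*45 = -185*45 = -8325)
1/(G + E(292, 102)) = 1/(-8325 + (-4 + 292² + 292*102 + 292*(-7 + 102) + 102*(-7 + 102))) = 1/(-8325 + (-4 + 85264 + 29784 + 292*95 + 102*95)) = 1/(-8325 + (-4 + 85264 + 29784 + 27740 + 9690)) = 1/(-8325 + 152474) = 1/144149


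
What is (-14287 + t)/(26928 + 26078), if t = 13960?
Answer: -327/53006 ≈ -0.0061691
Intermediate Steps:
(-14287 + t)/(26928 + 26078) = (-14287 + 13960)/(26928 + 26078) = -327/53006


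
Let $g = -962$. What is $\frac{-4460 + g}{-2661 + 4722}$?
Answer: $- \frac{5422}{2061} \approx -2.6308$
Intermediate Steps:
$\frac{-4460 + g}{-2661 + 4722} = \frac{-4460 - 962}{-2661 + 4722} = - \frac{5422}{2061}$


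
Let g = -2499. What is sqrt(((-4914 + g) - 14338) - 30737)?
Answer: 162*I*sqrt(2) ≈ 229.1*I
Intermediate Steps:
sqrt(((-4914 + g) - 14338) - 30737) = sqrt(((-4914 - 2499) - 14338) - 30737) = sqrt((-7413 - 14338) - 30737) = sqrt(-21751 - 30737) = sqrt(-52488) = 162*I*sqrt(2)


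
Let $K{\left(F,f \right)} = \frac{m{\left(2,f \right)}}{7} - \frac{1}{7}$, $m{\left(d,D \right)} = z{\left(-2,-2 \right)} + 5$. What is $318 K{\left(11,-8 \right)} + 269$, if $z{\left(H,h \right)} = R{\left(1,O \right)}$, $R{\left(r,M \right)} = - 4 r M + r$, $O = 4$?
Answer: $- \frac{1615}{7} \approx -230.71$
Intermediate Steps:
$R{\left(r,M \right)} = r - 4 M r$ ($R{\left(r,M \right)} = - 4 M r + r = r - 4 M r$)
$z{\left(H,h \right)} = -15$ ($z{\left(H,h \right)} = 1 \left(1 - 16\right) = 1 \left(-15\right) = -15$)
$m{\left(d,D \right)} = -10$ ($m{\left(d,D \right)} = -15 + 5 = -10$)
$K{\left(F,f \right)} = - \frac{11}{7}$ ($K{\left(F,f \right)} = - \frac{10}{7} - \frac{1}{7} = - \frac{11}{7}$)
$318 K{\left(11,-8 \right)} + 269 = 318 \left(- \frac{11}{7}\right) + 269 = - \frac{3498}{7} + 269 = - \frac{1615}{7}$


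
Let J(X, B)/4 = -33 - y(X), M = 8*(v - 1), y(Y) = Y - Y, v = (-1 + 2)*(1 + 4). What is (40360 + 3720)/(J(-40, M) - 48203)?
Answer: -8816/9667 ≈ -0.91197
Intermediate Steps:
v = 5 (v = 1*5 = 5)
y(Y) = 0
M = 32 (M = 8*(5 - 1) = 8*4 = 32)
J(X, B) = -132 (J(X, B) = 4*(-33 - 1*0) = 4*(-33 + 0) = 4*(-33) = -132)
(40360 + 3720)/(J(-40, M) - 48203) = (40360 + 3720)/(-132 - 48203) = 44080/(-48335) = 44080*(-1/48335) = -8816/9667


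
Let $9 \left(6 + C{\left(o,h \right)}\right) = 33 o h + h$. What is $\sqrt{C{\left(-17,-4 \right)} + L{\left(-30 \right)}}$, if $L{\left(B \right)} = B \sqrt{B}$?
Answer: $\frac{\sqrt{2186 - 270 i \sqrt{30}}}{3} \approx 16.373 - 5.018 i$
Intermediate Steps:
$C{\left(o,h \right)} = -6 + \frac{h}{9} + \frac{11 h o}{3}$ ($C{\left(o,h \right)} = -6 + \frac{33 o h + h}{9} = -6 + \frac{33 h o + h}{9} = -6 + \frac{h + 33 h o}{9} = -6 + \left(\frac{h}{9} + \frac{11 h o}{3}\right) = -6 + \frac{h}{9} + \frac{11 h o}{3}$)
$L{\left(B \right)} = B^{\frac{3}{2}}$
$\sqrt{C{\left(-17,-4 \right)} + L{\left(-30 \right)}} = \sqrt{\left(-6 + \frac{1}{9} \left(-4\right) + \frac{11}{3} \left(-4\right) \left(-17\right)\right) + \left(-30\right)^{\frac{3}{2}}} = \sqrt{\left(-6 - \frac{4}{9} + \frac{748}{3}\right) - 30 i \sqrt{30}} = \sqrt{\frac{2186}{9} - 30 i \sqrt{30}}$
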